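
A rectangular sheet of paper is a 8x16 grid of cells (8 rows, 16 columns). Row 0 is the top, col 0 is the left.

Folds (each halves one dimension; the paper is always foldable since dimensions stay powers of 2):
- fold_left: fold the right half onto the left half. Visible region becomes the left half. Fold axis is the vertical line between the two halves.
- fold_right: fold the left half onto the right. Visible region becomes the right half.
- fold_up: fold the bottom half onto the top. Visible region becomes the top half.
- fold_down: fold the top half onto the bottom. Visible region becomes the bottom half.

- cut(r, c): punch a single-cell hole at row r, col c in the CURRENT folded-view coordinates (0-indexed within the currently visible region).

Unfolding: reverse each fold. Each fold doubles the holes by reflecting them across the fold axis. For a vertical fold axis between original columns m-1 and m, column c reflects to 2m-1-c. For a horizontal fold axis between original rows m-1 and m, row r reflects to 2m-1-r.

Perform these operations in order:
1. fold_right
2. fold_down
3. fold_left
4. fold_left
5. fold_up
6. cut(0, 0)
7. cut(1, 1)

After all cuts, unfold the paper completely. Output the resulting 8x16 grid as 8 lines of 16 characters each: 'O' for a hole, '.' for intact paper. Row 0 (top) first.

Op 1 fold_right: fold axis v@8; visible region now rows[0,8) x cols[8,16) = 8x8
Op 2 fold_down: fold axis h@4; visible region now rows[4,8) x cols[8,16) = 4x8
Op 3 fold_left: fold axis v@12; visible region now rows[4,8) x cols[8,12) = 4x4
Op 4 fold_left: fold axis v@10; visible region now rows[4,8) x cols[8,10) = 4x2
Op 5 fold_up: fold axis h@6; visible region now rows[4,6) x cols[8,10) = 2x2
Op 6 cut(0, 0): punch at orig (4,8); cuts so far [(4, 8)]; region rows[4,6) x cols[8,10) = 2x2
Op 7 cut(1, 1): punch at orig (5,9); cuts so far [(4, 8), (5, 9)]; region rows[4,6) x cols[8,10) = 2x2
Unfold 1 (reflect across h@6): 4 holes -> [(4, 8), (5, 9), (6, 9), (7, 8)]
Unfold 2 (reflect across v@10): 8 holes -> [(4, 8), (4, 11), (5, 9), (5, 10), (6, 9), (6, 10), (7, 8), (7, 11)]
Unfold 3 (reflect across v@12): 16 holes -> [(4, 8), (4, 11), (4, 12), (4, 15), (5, 9), (5, 10), (5, 13), (5, 14), (6, 9), (6, 10), (6, 13), (6, 14), (7, 8), (7, 11), (7, 12), (7, 15)]
Unfold 4 (reflect across h@4): 32 holes -> [(0, 8), (0, 11), (0, 12), (0, 15), (1, 9), (1, 10), (1, 13), (1, 14), (2, 9), (2, 10), (2, 13), (2, 14), (3, 8), (3, 11), (3, 12), (3, 15), (4, 8), (4, 11), (4, 12), (4, 15), (5, 9), (5, 10), (5, 13), (5, 14), (6, 9), (6, 10), (6, 13), (6, 14), (7, 8), (7, 11), (7, 12), (7, 15)]
Unfold 5 (reflect across v@8): 64 holes -> [(0, 0), (0, 3), (0, 4), (0, 7), (0, 8), (0, 11), (0, 12), (0, 15), (1, 1), (1, 2), (1, 5), (1, 6), (1, 9), (1, 10), (1, 13), (1, 14), (2, 1), (2, 2), (2, 5), (2, 6), (2, 9), (2, 10), (2, 13), (2, 14), (3, 0), (3, 3), (3, 4), (3, 7), (3, 8), (3, 11), (3, 12), (3, 15), (4, 0), (4, 3), (4, 4), (4, 7), (4, 8), (4, 11), (4, 12), (4, 15), (5, 1), (5, 2), (5, 5), (5, 6), (5, 9), (5, 10), (5, 13), (5, 14), (6, 1), (6, 2), (6, 5), (6, 6), (6, 9), (6, 10), (6, 13), (6, 14), (7, 0), (7, 3), (7, 4), (7, 7), (7, 8), (7, 11), (7, 12), (7, 15)]

Answer: O..OO..OO..OO..O
.OO..OO..OO..OO.
.OO..OO..OO..OO.
O..OO..OO..OO..O
O..OO..OO..OO..O
.OO..OO..OO..OO.
.OO..OO..OO..OO.
O..OO..OO..OO..O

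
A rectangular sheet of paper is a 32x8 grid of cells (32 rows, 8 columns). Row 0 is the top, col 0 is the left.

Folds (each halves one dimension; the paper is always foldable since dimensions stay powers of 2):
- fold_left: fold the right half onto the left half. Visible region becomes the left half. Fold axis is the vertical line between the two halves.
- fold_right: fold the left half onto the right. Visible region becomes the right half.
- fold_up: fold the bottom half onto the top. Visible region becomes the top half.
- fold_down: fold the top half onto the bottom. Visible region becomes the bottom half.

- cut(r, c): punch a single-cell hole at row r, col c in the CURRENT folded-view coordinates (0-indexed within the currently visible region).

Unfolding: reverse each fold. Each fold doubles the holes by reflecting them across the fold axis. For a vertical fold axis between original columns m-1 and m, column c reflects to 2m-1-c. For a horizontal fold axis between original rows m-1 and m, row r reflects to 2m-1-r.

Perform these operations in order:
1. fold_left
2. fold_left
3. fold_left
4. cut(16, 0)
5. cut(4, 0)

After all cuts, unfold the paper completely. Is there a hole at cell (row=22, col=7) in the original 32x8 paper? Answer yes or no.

Op 1 fold_left: fold axis v@4; visible region now rows[0,32) x cols[0,4) = 32x4
Op 2 fold_left: fold axis v@2; visible region now rows[0,32) x cols[0,2) = 32x2
Op 3 fold_left: fold axis v@1; visible region now rows[0,32) x cols[0,1) = 32x1
Op 4 cut(16, 0): punch at orig (16,0); cuts so far [(16, 0)]; region rows[0,32) x cols[0,1) = 32x1
Op 5 cut(4, 0): punch at orig (4,0); cuts so far [(4, 0), (16, 0)]; region rows[0,32) x cols[0,1) = 32x1
Unfold 1 (reflect across v@1): 4 holes -> [(4, 0), (4, 1), (16, 0), (16, 1)]
Unfold 2 (reflect across v@2): 8 holes -> [(4, 0), (4, 1), (4, 2), (4, 3), (16, 0), (16, 1), (16, 2), (16, 3)]
Unfold 3 (reflect across v@4): 16 holes -> [(4, 0), (4, 1), (4, 2), (4, 3), (4, 4), (4, 5), (4, 6), (4, 7), (16, 0), (16, 1), (16, 2), (16, 3), (16, 4), (16, 5), (16, 6), (16, 7)]
Holes: [(4, 0), (4, 1), (4, 2), (4, 3), (4, 4), (4, 5), (4, 6), (4, 7), (16, 0), (16, 1), (16, 2), (16, 3), (16, 4), (16, 5), (16, 6), (16, 7)]

Answer: no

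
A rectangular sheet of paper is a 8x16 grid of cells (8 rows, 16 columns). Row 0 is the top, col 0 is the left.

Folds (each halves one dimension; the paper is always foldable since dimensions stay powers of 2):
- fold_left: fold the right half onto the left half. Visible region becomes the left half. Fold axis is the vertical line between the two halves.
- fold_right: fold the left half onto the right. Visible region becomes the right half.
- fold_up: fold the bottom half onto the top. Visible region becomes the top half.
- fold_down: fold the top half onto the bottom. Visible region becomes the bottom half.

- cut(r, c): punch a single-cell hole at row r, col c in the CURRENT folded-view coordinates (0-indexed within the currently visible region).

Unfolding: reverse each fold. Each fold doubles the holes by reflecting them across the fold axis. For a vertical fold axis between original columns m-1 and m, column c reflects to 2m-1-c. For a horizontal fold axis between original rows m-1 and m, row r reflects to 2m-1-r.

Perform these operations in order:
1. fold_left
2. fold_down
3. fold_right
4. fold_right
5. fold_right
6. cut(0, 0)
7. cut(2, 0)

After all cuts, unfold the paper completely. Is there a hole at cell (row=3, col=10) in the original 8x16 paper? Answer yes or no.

Op 1 fold_left: fold axis v@8; visible region now rows[0,8) x cols[0,8) = 8x8
Op 2 fold_down: fold axis h@4; visible region now rows[4,8) x cols[0,8) = 4x8
Op 3 fold_right: fold axis v@4; visible region now rows[4,8) x cols[4,8) = 4x4
Op 4 fold_right: fold axis v@6; visible region now rows[4,8) x cols[6,8) = 4x2
Op 5 fold_right: fold axis v@7; visible region now rows[4,8) x cols[7,8) = 4x1
Op 6 cut(0, 0): punch at orig (4,7); cuts so far [(4, 7)]; region rows[4,8) x cols[7,8) = 4x1
Op 7 cut(2, 0): punch at orig (6,7); cuts so far [(4, 7), (6, 7)]; region rows[4,8) x cols[7,8) = 4x1
Unfold 1 (reflect across v@7): 4 holes -> [(4, 6), (4, 7), (6, 6), (6, 7)]
Unfold 2 (reflect across v@6): 8 holes -> [(4, 4), (4, 5), (4, 6), (4, 7), (6, 4), (6, 5), (6, 6), (6, 7)]
Unfold 3 (reflect across v@4): 16 holes -> [(4, 0), (4, 1), (4, 2), (4, 3), (4, 4), (4, 5), (4, 6), (4, 7), (6, 0), (6, 1), (6, 2), (6, 3), (6, 4), (6, 5), (6, 6), (6, 7)]
Unfold 4 (reflect across h@4): 32 holes -> [(1, 0), (1, 1), (1, 2), (1, 3), (1, 4), (1, 5), (1, 6), (1, 7), (3, 0), (3, 1), (3, 2), (3, 3), (3, 4), (3, 5), (3, 6), (3, 7), (4, 0), (4, 1), (4, 2), (4, 3), (4, 4), (4, 5), (4, 6), (4, 7), (6, 0), (6, 1), (6, 2), (6, 3), (6, 4), (6, 5), (6, 6), (6, 7)]
Unfold 5 (reflect across v@8): 64 holes -> [(1, 0), (1, 1), (1, 2), (1, 3), (1, 4), (1, 5), (1, 6), (1, 7), (1, 8), (1, 9), (1, 10), (1, 11), (1, 12), (1, 13), (1, 14), (1, 15), (3, 0), (3, 1), (3, 2), (3, 3), (3, 4), (3, 5), (3, 6), (3, 7), (3, 8), (3, 9), (3, 10), (3, 11), (3, 12), (3, 13), (3, 14), (3, 15), (4, 0), (4, 1), (4, 2), (4, 3), (4, 4), (4, 5), (4, 6), (4, 7), (4, 8), (4, 9), (4, 10), (4, 11), (4, 12), (4, 13), (4, 14), (4, 15), (6, 0), (6, 1), (6, 2), (6, 3), (6, 4), (6, 5), (6, 6), (6, 7), (6, 8), (6, 9), (6, 10), (6, 11), (6, 12), (6, 13), (6, 14), (6, 15)]
Holes: [(1, 0), (1, 1), (1, 2), (1, 3), (1, 4), (1, 5), (1, 6), (1, 7), (1, 8), (1, 9), (1, 10), (1, 11), (1, 12), (1, 13), (1, 14), (1, 15), (3, 0), (3, 1), (3, 2), (3, 3), (3, 4), (3, 5), (3, 6), (3, 7), (3, 8), (3, 9), (3, 10), (3, 11), (3, 12), (3, 13), (3, 14), (3, 15), (4, 0), (4, 1), (4, 2), (4, 3), (4, 4), (4, 5), (4, 6), (4, 7), (4, 8), (4, 9), (4, 10), (4, 11), (4, 12), (4, 13), (4, 14), (4, 15), (6, 0), (6, 1), (6, 2), (6, 3), (6, 4), (6, 5), (6, 6), (6, 7), (6, 8), (6, 9), (6, 10), (6, 11), (6, 12), (6, 13), (6, 14), (6, 15)]

Answer: yes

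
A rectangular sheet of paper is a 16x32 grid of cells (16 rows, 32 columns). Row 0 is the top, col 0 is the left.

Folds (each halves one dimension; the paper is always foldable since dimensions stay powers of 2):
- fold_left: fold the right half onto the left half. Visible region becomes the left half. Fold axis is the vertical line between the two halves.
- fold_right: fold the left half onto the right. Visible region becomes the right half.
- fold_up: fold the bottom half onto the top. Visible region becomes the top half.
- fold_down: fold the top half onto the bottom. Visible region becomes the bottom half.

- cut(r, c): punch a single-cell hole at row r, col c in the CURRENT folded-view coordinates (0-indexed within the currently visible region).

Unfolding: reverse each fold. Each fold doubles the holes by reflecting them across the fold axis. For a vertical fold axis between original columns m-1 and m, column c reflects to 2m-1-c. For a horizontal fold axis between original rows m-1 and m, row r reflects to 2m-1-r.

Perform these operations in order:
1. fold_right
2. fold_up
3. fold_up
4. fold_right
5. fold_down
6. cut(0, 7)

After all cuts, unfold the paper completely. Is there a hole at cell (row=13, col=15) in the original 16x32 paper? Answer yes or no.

Answer: yes

Derivation:
Op 1 fold_right: fold axis v@16; visible region now rows[0,16) x cols[16,32) = 16x16
Op 2 fold_up: fold axis h@8; visible region now rows[0,8) x cols[16,32) = 8x16
Op 3 fold_up: fold axis h@4; visible region now rows[0,4) x cols[16,32) = 4x16
Op 4 fold_right: fold axis v@24; visible region now rows[0,4) x cols[24,32) = 4x8
Op 5 fold_down: fold axis h@2; visible region now rows[2,4) x cols[24,32) = 2x8
Op 6 cut(0, 7): punch at orig (2,31); cuts so far [(2, 31)]; region rows[2,4) x cols[24,32) = 2x8
Unfold 1 (reflect across h@2): 2 holes -> [(1, 31), (2, 31)]
Unfold 2 (reflect across v@24): 4 holes -> [(1, 16), (1, 31), (2, 16), (2, 31)]
Unfold 3 (reflect across h@4): 8 holes -> [(1, 16), (1, 31), (2, 16), (2, 31), (5, 16), (5, 31), (6, 16), (6, 31)]
Unfold 4 (reflect across h@8): 16 holes -> [(1, 16), (1, 31), (2, 16), (2, 31), (5, 16), (5, 31), (6, 16), (6, 31), (9, 16), (9, 31), (10, 16), (10, 31), (13, 16), (13, 31), (14, 16), (14, 31)]
Unfold 5 (reflect across v@16): 32 holes -> [(1, 0), (1, 15), (1, 16), (1, 31), (2, 0), (2, 15), (2, 16), (2, 31), (5, 0), (5, 15), (5, 16), (5, 31), (6, 0), (6, 15), (6, 16), (6, 31), (9, 0), (9, 15), (9, 16), (9, 31), (10, 0), (10, 15), (10, 16), (10, 31), (13, 0), (13, 15), (13, 16), (13, 31), (14, 0), (14, 15), (14, 16), (14, 31)]
Holes: [(1, 0), (1, 15), (1, 16), (1, 31), (2, 0), (2, 15), (2, 16), (2, 31), (5, 0), (5, 15), (5, 16), (5, 31), (6, 0), (6, 15), (6, 16), (6, 31), (9, 0), (9, 15), (9, 16), (9, 31), (10, 0), (10, 15), (10, 16), (10, 31), (13, 0), (13, 15), (13, 16), (13, 31), (14, 0), (14, 15), (14, 16), (14, 31)]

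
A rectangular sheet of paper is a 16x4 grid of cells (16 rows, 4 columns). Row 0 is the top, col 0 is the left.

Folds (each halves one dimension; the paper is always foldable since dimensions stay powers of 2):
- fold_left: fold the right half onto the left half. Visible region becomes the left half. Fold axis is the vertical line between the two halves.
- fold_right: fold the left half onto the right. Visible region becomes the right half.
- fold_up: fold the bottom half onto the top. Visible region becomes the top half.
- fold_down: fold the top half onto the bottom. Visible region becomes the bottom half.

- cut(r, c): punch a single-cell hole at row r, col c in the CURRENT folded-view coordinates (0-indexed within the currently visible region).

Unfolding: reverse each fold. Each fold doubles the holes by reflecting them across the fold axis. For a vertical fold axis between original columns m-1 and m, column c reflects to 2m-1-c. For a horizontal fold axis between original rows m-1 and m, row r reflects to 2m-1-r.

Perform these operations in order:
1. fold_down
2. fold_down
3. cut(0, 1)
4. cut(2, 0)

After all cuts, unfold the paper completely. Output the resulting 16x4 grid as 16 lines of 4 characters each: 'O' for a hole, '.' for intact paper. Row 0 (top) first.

Op 1 fold_down: fold axis h@8; visible region now rows[8,16) x cols[0,4) = 8x4
Op 2 fold_down: fold axis h@12; visible region now rows[12,16) x cols[0,4) = 4x4
Op 3 cut(0, 1): punch at orig (12,1); cuts so far [(12, 1)]; region rows[12,16) x cols[0,4) = 4x4
Op 4 cut(2, 0): punch at orig (14,0); cuts so far [(12, 1), (14, 0)]; region rows[12,16) x cols[0,4) = 4x4
Unfold 1 (reflect across h@12): 4 holes -> [(9, 0), (11, 1), (12, 1), (14, 0)]
Unfold 2 (reflect across h@8): 8 holes -> [(1, 0), (3, 1), (4, 1), (6, 0), (9, 0), (11, 1), (12, 1), (14, 0)]

Answer: ....
O...
....
.O..
.O..
....
O...
....
....
O...
....
.O..
.O..
....
O...
....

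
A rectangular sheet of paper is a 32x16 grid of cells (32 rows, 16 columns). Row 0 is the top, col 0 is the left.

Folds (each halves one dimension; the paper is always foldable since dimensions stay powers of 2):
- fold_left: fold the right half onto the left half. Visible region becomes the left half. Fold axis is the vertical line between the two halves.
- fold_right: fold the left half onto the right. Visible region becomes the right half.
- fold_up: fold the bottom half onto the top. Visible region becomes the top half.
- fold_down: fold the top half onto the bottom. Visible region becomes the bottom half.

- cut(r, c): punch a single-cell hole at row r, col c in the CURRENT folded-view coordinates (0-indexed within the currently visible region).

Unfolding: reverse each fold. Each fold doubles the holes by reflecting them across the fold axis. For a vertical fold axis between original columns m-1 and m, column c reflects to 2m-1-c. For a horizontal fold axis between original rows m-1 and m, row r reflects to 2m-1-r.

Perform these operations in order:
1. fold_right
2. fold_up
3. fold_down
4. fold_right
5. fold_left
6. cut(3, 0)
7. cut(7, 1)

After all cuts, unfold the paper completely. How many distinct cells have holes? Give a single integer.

Answer: 64

Derivation:
Op 1 fold_right: fold axis v@8; visible region now rows[0,32) x cols[8,16) = 32x8
Op 2 fold_up: fold axis h@16; visible region now rows[0,16) x cols[8,16) = 16x8
Op 3 fold_down: fold axis h@8; visible region now rows[8,16) x cols[8,16) = 8x8
Op 4 fold_right: fold axis v@12; visible region now rows[8,16) x cols[12,16) = 8x4
Op 5 fold_left: fold axis v@14; visible region now rows[8,16) x cols[12,14) = 8x2
Op 6 cut(3, 0): punch at orig (11,12); cuts so far [(11, 12)]; region rows[8,16) x cols[12,14) = 8x2
Op 7 cut(7, 1): punch at orig (15,13); cuts so far [(11, 12), (15, 13)]; region rows[8,16) x cols[12,14) = 8x2
Unfold 1 (reflect across v@14): 4 holes -> [(11, 12), (11, 15), (15, 13), (15, 14)]
Unfold 2 (reflect across v@12): 8 holes -> [(11, 8), (11, 11), (11, 12), (11, 15), (15, 9), (15, 10), (15, 13), (15, 14)]
Unfold 3 (reflect across h@8): 16 holes -> [(0, 9), (0, 10), (0, 13), (0, 14), (4, 8), (4, 11), (4, 12), (4, 15), (11, 8), (11, 11), (11, 12), (11, 15), (15, 9), (15, 10), (15, 13), (15, 14)]
Unfold 4 (reflect across h@16): 32 holes -> [(0, 9), (0, 10), (0, 13), (0, 14), (4, 8), (4, 11), (4, 12), (4, 15), (11, 8), (11, 11), (11, 12), (11, 15), (15, 9), (15, 10), (15, 13), (15, 14), (16, 9), (16, 10), (16, 13), (16, 14), (20, 8), (20, 11), (20, 12), (20, 15), (27, 8), (27, 11), (27, 12), (27, 15), (31, 9), (31, 10), (31, 13), (31, 14)]
Unfold 5 (reflect across v@8): 64 holes -> [(0, 1), (0, 2), (0, 5), (0, 6), (0, 9), (0, 10), (0, 13), (0, 14), (4, 0), (4, 3), (4, 4), (4, 7), (4, 8), (4, 11), (4, 12), (4, 15), (11, 0), (11, 3), (11, 4), (11, 7), (11, 8), (11, 11), (11, 12), (11, 15), (15, 1), (15, 2), (15, 5), (15, 6), (15, 9), (15, 10), (15, 13), (15, 14), (16, 1), (16, 2), (16, 5), (16, 6), (16, 9), (16, 10), (16, 13), (16, 14), (20, 0), (20, 3), (20, 4), (20, 7), (20, 8), (20, 11), (20, 12), (20, 15), (27, 0), (27, 3), (27, 4), (27, 7), (27, 8), (27, 11), (27, 12), (27, 15), (31, 1), (31, 2), (31, 5), (31, 6), (31, 9), (31, 10), (31, 13), (31, 14)]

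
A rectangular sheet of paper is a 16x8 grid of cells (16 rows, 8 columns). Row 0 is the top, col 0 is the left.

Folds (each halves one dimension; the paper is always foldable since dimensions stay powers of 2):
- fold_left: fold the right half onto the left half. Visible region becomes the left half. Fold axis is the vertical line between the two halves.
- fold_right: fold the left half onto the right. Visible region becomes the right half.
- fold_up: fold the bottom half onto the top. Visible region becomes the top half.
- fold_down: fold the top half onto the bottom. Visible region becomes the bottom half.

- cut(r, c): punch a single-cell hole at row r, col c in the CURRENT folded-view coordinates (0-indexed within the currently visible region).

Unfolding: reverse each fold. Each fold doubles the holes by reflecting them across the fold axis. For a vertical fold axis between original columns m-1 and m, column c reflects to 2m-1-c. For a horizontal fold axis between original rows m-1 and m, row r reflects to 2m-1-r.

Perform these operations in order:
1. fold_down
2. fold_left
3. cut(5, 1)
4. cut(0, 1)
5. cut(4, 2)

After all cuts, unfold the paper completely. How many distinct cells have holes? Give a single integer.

Answer: 12

Derivation:
Op 1 fold_down: fold axis h@8; visible region now rows[8,16) x cols[0,8) = 8x8
Op 2 fold_left: fold axis v@4; visible region now rows[8,16) x cols[0,4) = 8x4
Op 3 cut(5, 1): punch at orig (13,1); cuts so far [(13, 1)]; region rows[8,16) x cols[0,4) = 8x4
Op 4 cut(0, 1): punch at orig (8,1); cuts so far [(8, 1), (13, 1)]; region rows[8,16) x cols[0,4) = 8x4
Op 5 cut(4, 2): punch at orig (12,2); cuts so far [(8, 1), (12, 2), (13, 1)]; region rows[8,16) x cols[0,4) = 8x4
Unfold 1 (reflect across v@4): 6 holes -> [(8, 1), (8, 6), (12, 2), (12, 5), (13, 1), (13, 6)]
Unfold 2 (reflect across h@8): 12 holes -> [(2, 1), (2, 6), (3, 2), (3, 5), (7, 1), (7, 6), (8, 1), (8, 6), (12, 2), (12, 5), (13, 1), (13, 6)]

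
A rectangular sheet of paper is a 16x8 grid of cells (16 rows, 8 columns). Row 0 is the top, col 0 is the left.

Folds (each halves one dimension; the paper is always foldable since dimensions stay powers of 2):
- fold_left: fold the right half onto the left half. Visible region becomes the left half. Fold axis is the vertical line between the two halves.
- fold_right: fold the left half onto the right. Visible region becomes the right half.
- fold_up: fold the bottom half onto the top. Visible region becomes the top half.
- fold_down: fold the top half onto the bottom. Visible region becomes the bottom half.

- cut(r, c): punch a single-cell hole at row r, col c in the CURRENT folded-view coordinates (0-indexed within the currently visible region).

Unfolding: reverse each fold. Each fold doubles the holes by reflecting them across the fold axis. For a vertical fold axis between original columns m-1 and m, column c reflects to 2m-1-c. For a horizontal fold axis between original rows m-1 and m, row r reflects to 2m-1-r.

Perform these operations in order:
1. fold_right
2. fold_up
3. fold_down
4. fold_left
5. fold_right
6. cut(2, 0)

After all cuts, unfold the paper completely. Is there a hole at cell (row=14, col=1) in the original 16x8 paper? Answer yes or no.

Op 1 fold_right: fold axis v@4; visible region now rows[0,16) x cols[4,8) = 16x4
Op 2 fold_up: fold axis h@8; visible region now rows[0,8) x cols[4,8) = 8x4
Op 3 fold_down: fold axis h@4; visible region now rows[4,8) x cols[4,8) = 4x4
Op 4 fold_left: fold axis v@6; visible region now rows[4,8) x cols[4,6) = 4x2
Op 5 fold_right: fold axis v@5; visible region now rows[4,8) x cols[5,6) = 4x1
Op 6 cut(2, 0): punch at orig (6,5); cuts so far [(6, 5)]; region rows[4,8) x cols[5,6) = 4x1
Unfold 1 (reflect across v@5): 2 holes -> [(6, 4), (6, 5)]
Unfold 2 (reflect across v@6): 4 holes -> [(6, 4), (6, 5), (6, 6), (6, 7)]
Unfold 3 (reflect across h@4): 8 holes -> [(1, 4), (1, 5), (1, 6), (1, 7), (6, 4), (6, 5), (6, 6), (6, 7)]
Unfold 4 (reflect across h@8): 16 holes -> [(1, 4), (1, 5), (1, 6), (1, 7), (6, 4), (6, 5), (6, 6), (6, 7), (9, 4), (9, 5), (9, 6), (9, 7), (14, 4), (14, 5), (14, 6), (14, 7)]
Unfold 5 (reflect across v@4): 32 holes -> [(1, 0), (1, 1), (1, 2), (1, 3), (1, 4), (1, 5), (1, 6), (1, 7), (6, 0), (6, 1), (6, 2), (6, 3), (6, 4), (6, 5), (6, 6), (6, 7), (9, 0), (9, 1), (9, 2), (9, 3), (9, 4), (9, 5), (9, 6), (9, 7), (14, 0), (14, 1), (14, 2), (14, 3), (14, 4), (14, 5), (14, 6), (14, 7)]
Holes: [(1, 0), (1, 1), (1, 2), (1, 3), (1, 4), (1, 5), (1, 6), (1, 7), (6, 0), (6, 1), (6, 2), (6, 3), (6, 4), (6, 5), (6, 6), (6, 7), (9, 0), (9, 1), (9, 2), (9, 3), (9, 4), (9, 5), (9, 6), (9, 7), (14, 0), (14, 1), (14, 2), (14, 3), (14, 4), (14, 5), (14, 6), (14, 7)]

Answer: yes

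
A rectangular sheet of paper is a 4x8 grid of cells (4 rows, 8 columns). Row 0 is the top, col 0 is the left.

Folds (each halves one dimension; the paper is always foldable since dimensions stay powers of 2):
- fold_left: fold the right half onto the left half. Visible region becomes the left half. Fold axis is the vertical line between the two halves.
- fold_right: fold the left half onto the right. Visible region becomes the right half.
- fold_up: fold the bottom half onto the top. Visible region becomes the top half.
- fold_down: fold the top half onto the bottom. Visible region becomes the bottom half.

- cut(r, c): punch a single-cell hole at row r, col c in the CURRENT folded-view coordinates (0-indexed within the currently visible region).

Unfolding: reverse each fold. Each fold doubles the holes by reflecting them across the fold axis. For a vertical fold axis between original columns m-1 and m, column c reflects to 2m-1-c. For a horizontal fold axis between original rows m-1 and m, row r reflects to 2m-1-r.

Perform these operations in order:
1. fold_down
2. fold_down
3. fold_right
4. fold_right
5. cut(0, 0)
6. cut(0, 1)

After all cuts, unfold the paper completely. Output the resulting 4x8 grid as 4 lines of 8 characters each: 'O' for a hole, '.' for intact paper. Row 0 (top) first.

Answer: OOOOOOOO
OOOOOOOO
OOOOOOOO
OOOOOOOO

Derivation:
Op 1 fold_down: fold axis h@2; visible region now rows[2,4) x cols[0,8) = 2x8
Op 2 fold_down: fold axis h@3; visible region now rows[3,4) x cols[0,8) = 1x8
Op 3 fold_right: fold axis v@4; visible region now rows[3,4) x cols[4,8) = 1x4
Op 4 fold_right: fold axis v@6; visible region now rows[3,4) x cols[6,8) = 1x2
Op 5 cut(0, 0): punch at orig (3,6); cuts so far [(3, 6)]; region rows[3,4) x cols[6,8) = 1x2
Op 6 cut(0, 1): punch at orig (3,7); cuts so far [(3, 6), (3, 7)]; region rows[3,4) x cols[6,8) = 1x2
Unfold 1 (reflect across v@6): 4 holes -> [(3, 4), (3, 5), (3, 6), (3, 7)]
Unfold 2 (reflect across v@4): 8 holes -> [(3, 0), (3, 1), (3, 2), (3, 3), (3, 4), (3, 5), (3, 6), (3, 7)]
Unfold 3 (reflect across h@3): 16 holes -> [(2, 0), (2, 1), (2, 2), (2, 3), (2, 4), (2, 5), (2, 6), (2, 7), (3, 0), (3, 1), (3, 2), (3, 3), (3, 4), (3, 5), (3, 6), (3, 7)]
Unfold 4 (reflect across h@2): 32 holes -> [(0, 0), (0, 1), (0, 2), (0, 3), (0, 4), (0, 5), (0, 6), (0, 7), (1, 0), (1, 1), (1, 2), (1, 3), (1, 4), (1, 5), (1, 6), (1, 7), (2, 0), (2, 1), (2, 2), (2, 3), (2, 4), (2, 5), (2, 6), (2, 7), (3, 0), (3, 1), (3, 2), (3, 3), (3, 4), (3, 5), (3, 6), (3, 7)]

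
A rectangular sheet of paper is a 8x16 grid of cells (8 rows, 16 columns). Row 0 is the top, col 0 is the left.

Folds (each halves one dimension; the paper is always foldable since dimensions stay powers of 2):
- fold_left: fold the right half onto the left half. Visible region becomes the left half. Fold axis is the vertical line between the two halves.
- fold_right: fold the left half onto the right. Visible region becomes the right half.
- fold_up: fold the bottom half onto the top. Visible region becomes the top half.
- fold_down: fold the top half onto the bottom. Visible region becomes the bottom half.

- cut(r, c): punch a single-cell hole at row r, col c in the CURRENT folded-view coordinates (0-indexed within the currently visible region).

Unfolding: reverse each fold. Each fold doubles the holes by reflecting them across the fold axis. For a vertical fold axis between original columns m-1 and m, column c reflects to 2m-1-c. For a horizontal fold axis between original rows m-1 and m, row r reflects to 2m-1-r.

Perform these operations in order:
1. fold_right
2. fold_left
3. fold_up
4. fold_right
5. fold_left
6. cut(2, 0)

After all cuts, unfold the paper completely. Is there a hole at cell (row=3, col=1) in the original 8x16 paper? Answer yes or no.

Op 1 fold_right: fold axis v@8; visible region now rows[0,8) x cols[8,16) = 8x8
Op 2 fold_left: fold axis v@12; visible region now rows[0,8) x cols[8,12) = 8x4
Op 3 fold_up: fold axis h@4; visible region now rows[0,4) x cols[8,12) = 4x4
Op 4 fold_right: fold axis v@10; visible region now rows[0,4) x cols[10,12) = 4x2
Op 5 fold_left: fold axis v@11; visible region now rows[0,4) x cols[10,11) = 4x1
Op 6 cut(2, 0): punch at orig (2,10); cuts so far [(2, 10)]; region rows[0,4) x cols[10,11) = 4x1
Unfold 1 (reflect across v@11): 2 holes -> [(2, 10), (2, 11)]
Unfold 2 (reflect across v@10): 4 holes -> [(2, 8), (2, 9), (2, 10), (2, 11)]
Unfold 3 (reflect across h@4): 8 holes -> [(2, 8), (2, 9), (2, 10), (2, 11), (5, 8), (5, 9), (5, 10), (5, 11)]
Unfold 4 (reflect across v@12): 16 holes -> [(2, 8), (2, 9), (2, 10), (2, 11), (2, 12), (2, 13), (2, 14), (2, 15), (5, 8), (5, 9), (5, 10), (5, 11), (5, 12), (5, 13), (5, 14), (5, 15)]
Unfold 5 (reflect across v@8): 32 holes -> [(2, 0), (2, 1), (2, 2), (2, 3), (2, 4), (2, 5), (2, 6), (2, 7), (2, 8), (2, 9), (2, 10), (2, 11), (2, 12), (2, 13), (2, 14), (2, 15), (5, 0), (5, 1), (5, 2), (5, 3), (5, 4), (5, 5), (5, 6), (5, 7), (5, 8), (5, 9), (5, 10), (5, 11), (5, 12), (5, 13), (5, 14), (5, 15)]
Holes: [(2, 0), (2, 1), (2, 2), (2, 3), (2, 4), (2, 5), (2, 6), (2, 7), (2, 8), (2, 9), (2, 10), (2, 11), (2, 12), (2, 13), (2, 14), (2, 15), (5, 0), (5, 1), (5, 2), (5, 3), (5, 4), (5, 5), (5, 6), (5, 7), (5, 8), (5, 9), (5, 10), (5, 11), (5, 12), (5, 13), (5, 14), (5, 15)]

Answer: no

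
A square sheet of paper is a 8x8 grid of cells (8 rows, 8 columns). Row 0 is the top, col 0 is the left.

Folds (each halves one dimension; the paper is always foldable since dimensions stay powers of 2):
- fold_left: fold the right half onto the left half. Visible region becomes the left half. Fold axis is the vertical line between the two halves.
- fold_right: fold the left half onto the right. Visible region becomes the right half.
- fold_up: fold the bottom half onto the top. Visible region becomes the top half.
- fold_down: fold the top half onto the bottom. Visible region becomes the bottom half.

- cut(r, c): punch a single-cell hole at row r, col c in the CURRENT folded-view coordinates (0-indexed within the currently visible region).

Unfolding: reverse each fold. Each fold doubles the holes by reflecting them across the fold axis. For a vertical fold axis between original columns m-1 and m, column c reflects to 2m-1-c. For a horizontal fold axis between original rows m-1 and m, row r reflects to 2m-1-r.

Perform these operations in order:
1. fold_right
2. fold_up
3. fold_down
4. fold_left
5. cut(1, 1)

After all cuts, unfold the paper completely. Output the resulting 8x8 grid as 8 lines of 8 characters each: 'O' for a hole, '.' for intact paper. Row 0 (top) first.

Op 1 fold_right: fold axis v@4; visible region now rows[0,8) x cols[4,8) = 8x4
Op 2 fold_up: fold axis h@4; visible region now rows[0,4) x cols[4,8) = 4x4
Op 3 fold_down: fold axis h@2; visible region now rows[2,4) x cols[4,8) = 2x4
Op 4 fold_left: fold axis v@6; visible region now rows[2,4) x cols[4,6) = 2x2
Op 5 cut(1, 1): punch at orig (3,5); cuts so far [(3, 5)]; region rows[2,4) x cols[4,6) = 2x2
Unfold 1 (reflect across v@6): 2 holes -> [(3, 5), (3, 6)]
Unfold 2 (reflect across h@2): 4 holes -> [(0, 5), (0, 6), (3, 5), (3, 6)]
Unfold 3 (reflect across h@4): 8 holes -> [(0, 5), (0, 6), (3, 5), (3, 6), (4, 5), (4, 6), (7, 5), (7, 6)]
Unfold 4 (reflect across v@4): 16 holes -> [(0, 1), (0, 2), (0, 5), (0, 6), (3, 1), (3, 2), (3, 5), (3, 6), (4, 1), (4, 2), (4, 5), (4, 6), (7, 1), (7, 2), (7, 5), (7, 6)]

Answer: .OO..OO.
........
........
.OO..OO.
.OO..OO.
........
........
.OO..OO.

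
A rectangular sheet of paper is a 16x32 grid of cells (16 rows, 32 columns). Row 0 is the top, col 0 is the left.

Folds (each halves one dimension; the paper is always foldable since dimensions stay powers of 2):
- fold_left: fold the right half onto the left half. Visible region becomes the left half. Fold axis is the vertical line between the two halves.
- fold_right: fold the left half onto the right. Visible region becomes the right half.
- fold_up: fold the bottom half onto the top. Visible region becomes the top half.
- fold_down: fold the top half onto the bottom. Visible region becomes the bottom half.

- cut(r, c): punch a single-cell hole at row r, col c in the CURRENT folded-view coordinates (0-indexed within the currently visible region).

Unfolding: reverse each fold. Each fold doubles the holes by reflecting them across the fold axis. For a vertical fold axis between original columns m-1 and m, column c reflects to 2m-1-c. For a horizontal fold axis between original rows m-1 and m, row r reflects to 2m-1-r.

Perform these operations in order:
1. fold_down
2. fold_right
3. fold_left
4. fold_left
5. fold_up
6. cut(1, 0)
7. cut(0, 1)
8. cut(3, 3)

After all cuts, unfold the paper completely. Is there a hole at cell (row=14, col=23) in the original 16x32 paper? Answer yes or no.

Answer: yes

Derivation:
Op 1 fold_down: fold axis h@8; visible region now rows[8,16) x cols[0,32) = 8x32
Op 2 fold_right: fold axis v@16; visible region now rows[8,16) x cols[16,32) = 8x16
Op 3 fold_left: fold axis v@24; visible region now rows[8,16) x cols[16,24) = 8x8
Op 4 fold_left: fold axis v@20; visible region now rows[8,16) x cols[16,20) = 8x4
Op 5 fold_up: fold axis h@12; visible region now rows[8,12) x cols[16,20) = 4x4
Op 6 cut(1, 0): punch at orig (9,16); cuts so far [(9, 16)]; region rows[8,12) x cols[16,20) = 4x4
Op 7 cut(0, 1): punch at orig (8,17); cuts so far [(8, 17), (9, 16)]; region rows[8,12) x cols[16,20) = 4x4
Op 8 cut(3, 3): punch at orig (11,19); cuts so far [(8, 17), (9, 16), (11, 19)]; region rows[8,12) x cols[16,20) = 4x4
Unfold 1 (reflect across h@12): 6 holes -> [(8, 17), (9, 16), (11, 19), (12, 19), (14, 16), (15, 17)]
Unfold 2 (reflect across v@20): 12 holes -> [(8, 17), (8, 22), (9, 16), (9, 23), (11, 19), (11, 20), (12, 19), (12, 20), (14, 16), (14, 23), (15, 17), (15, 22)]
Unfold 3 (reflect across v@24): 24 holes -> [(8, 17), (8, 22), (8, 25), (8, 30), (9, 16), (9, 23), (9, 24), (9, 31), (11, 19), (11, 20), (11, 27), (11, 28), (12, 19), (12, 20), (12, 27), (12, 28), (14, 16), (14, 23), (14, 24), (14, 31), (15, 17), (15, 22), (15, 25), (15, 30)]
Unfold 4 (reflect across v@16): 48 holes -> [(8, 1), (8, 6), (8, 9), (8, 14), (8, 17), (8, 22), (8, 25), (8, 30), (9, 0), (9, 7), (9, 8), (9, 15), (9, 16), (9, 23), (9, 24), (9, 31), (11, 3), (11, 4), (11, 11), (11, 12), (11, 19), (11, 20), (11, 27), (11, 28), (12, 3), (12, 4), (12, 11), (12, 12), (12, 19), (12, 20), (12, 27), (12, 28), (14, 0), (14, 7), (14, 8), (14, 15), (14, 16), (14, 23), (14, 24), (14, 31), (15, 1), (15, 6), (15, 9), (15, 14), (15, 17), (15, 22), (15, 25), (15, 30)]
Unfold 5 (reflect across h@8): 96 holes -> [(0, 1), (0, 6), (0, 9), (0, 14), (0, 17), (0, 22), (0, 25), (0, 30), (1, 0), (1, 7), (1, 8), (1, 15), (1, 16), (1, 23), (1, 24), (1, 31), (3, 3), (3, 4), (3, 11), (3, 12), (3, 19), (3, 20), (3, 27), (3, 28), (4, 3), (4, 4), (4, 11), (4, 12), (4, 19), (4, 20), (4, 27), (4, 28), (6, 0), (6, 7), (6, 8), (6, 15), (6, 16), (6, 23), (6, 24), (6, 31), (7, 1), (7, 6), (7, 9), (7, 14), (7, 17), (7, 22), (7, 25), (7, 30), (8, 1), (8, 6), (8, 9), (8, 14), (8, 17), (8, 22), (8, 25), (8, 30), (9, 0), (9, 7), (9, 8), (9, 15), (9, 16), (9, 23), (9, 24), (9, 31), (11, 3), (11, 4), (11, 11), (11, 12), (11, 19), (11, 20), (11, 27), (11, 28), (12, 3), (12, 4), (12, 11), (12, 12), (12, 19), (12, 20), (12, 27), (12, 28), (14, 0), (14, 7), (14, 8), (14, 15), (14, 16), (14, 23), (14, 24), (14, 31), (15, 1), (15, 6), (15, 9), (15, 14), (15, 17), (15, 22), (15, 25), (15, 30)]
Holes: [(0, 1), (0, 6), (0, 9), (0, 14), (0, 17), (0, 22), (0, 25), (0, 30), (1, 0), (1, 7), (1, 8), (1, 15), (1, 16), (1, 23), (1, 24), (1, 31), (3, 3), (3, 4), (3, 11), (3, 12), (3, 19), (3, 20), (3, 27), (3, 28), (4, 3), (4, 4), (4, 11), (4, 12), (4, 19), (4, 20), (4, 27), (4, 28), (6, 0), (6, 7), (6, 8), (6, 15), (6, 16), (6, 23), (6, 24), (6, 31), (7, 1), (7, 6), (7, 9), (7, 14), (7, 17), (7, 22), (7, 25), (7, 30), (8, 1), (8, 6), (8, 9), (8, 14), (8, 17), (8, 22), (8, 25), (8, 30), (9, 0), (9, 7), (9, 8), (9, 15), (9, 16), (9, 23), (9, 24), (9, 31), (11, 3), (11, 4), (11, 11), (11, 12), (11, 19), (11, 20), (11, 27), (11, 28), (12, 3), (12, 4), (12, 11), (12, 12), (12, 19), (12, 20), (12, 27), (12, 28), (14, 0), (14, 7), (14, 8), (14, 15), (14, 16), (14, 23), (14, 24), (14, 31), (15, 1), (15, 6), (15, 9), (15, 14), (15, 17), (15, 22), (15, 25), (15, 30)]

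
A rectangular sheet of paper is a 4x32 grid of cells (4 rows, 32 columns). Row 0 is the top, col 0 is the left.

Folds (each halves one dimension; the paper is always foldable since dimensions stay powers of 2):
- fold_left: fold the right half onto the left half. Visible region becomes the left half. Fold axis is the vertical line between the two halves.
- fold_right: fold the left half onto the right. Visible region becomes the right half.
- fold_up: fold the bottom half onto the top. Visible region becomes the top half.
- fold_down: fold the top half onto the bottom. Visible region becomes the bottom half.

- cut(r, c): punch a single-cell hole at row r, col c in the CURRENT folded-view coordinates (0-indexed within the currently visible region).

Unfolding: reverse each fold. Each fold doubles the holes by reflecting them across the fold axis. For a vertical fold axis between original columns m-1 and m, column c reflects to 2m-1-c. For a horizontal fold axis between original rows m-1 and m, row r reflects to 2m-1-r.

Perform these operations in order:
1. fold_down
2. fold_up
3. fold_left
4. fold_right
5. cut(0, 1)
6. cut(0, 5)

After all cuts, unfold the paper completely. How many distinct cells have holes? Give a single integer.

Op 1 fold_down: fold axis h@2; visible region now rows[2,4) x cols[0,32) = 2x32
Op 2 fold_up: fold axis h@3; visible region now rows[2,3) x cols[0,32) = 1x32
Op 3 fold_left: fold axis v@16; visible region now rows[2,3) x cols[0,16) = 1x16
Op 4 fold_right: fold axis v@8; visible region now rows[2,3) x cols[8,16) = 1x8
Op 5 cut(0, 1): punch at orig (2,9); cuts so far [(2, 9)]; region rows[2,3) x cols[8,16) = 1x8
Op 6 cut(0, 5): punch at orig (2,13); cuts so far [(2, 9), (2, 13)]; region rows[2,3) x cols[8,16) = 1x8
Unfold 1 (reflect across v@8): 4 holes -> [(2, 2), (2, 6), (2, 9), (2, 13)]
Unfold 2 (reflect across v@16): 8 holes -> [(2, 2), (2, 6), (2, 9), (2, 13), (2, 18), (2, 22), (2, 25), (2, 29)]
Unfold 3 (reflect across h@3): 16 holes -> [(2, 2), (2, 6), (2, 9), (2, 13), (2, 18), (2, 22), (2, 25), (2, 29), (3, 2), (3, 6), (3, 9), (3, 13), (3, 18), (3, 22), (3, 25), (3, 29)]
Unfold 4 (reflect across h@2): 32 holes -> [(0, 2), (0, 6), (0, 9), (0, 13), (0, 18), (0, 22), (0, 25), (0, 29), (1, 2), (1, 6), (1, 9), (1, 13), (1, 18), (1, 22), (1, 25), (1, 29), (2, 2), (2, 6), (2, 9), (2, 13), (2, 18), (2, 22), (2, 25), (2, 29), (3, 2), (3, 6), (3, 9), (3, 13), (3, 18), (3, 22), (3, 25), (3, 29)]

Answer: 32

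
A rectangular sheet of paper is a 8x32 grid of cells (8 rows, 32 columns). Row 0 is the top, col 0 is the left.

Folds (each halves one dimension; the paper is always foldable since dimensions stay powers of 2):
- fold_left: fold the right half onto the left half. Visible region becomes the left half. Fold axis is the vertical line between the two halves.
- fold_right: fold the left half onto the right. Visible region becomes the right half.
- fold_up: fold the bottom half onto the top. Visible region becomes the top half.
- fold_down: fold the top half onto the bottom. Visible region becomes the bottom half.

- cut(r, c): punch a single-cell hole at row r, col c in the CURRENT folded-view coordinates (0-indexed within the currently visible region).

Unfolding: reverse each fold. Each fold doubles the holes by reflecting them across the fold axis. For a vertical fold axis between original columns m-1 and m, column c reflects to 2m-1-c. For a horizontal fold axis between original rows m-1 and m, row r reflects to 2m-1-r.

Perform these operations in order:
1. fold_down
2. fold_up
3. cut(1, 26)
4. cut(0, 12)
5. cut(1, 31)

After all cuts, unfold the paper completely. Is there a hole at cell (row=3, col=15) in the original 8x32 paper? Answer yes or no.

Answer: no

Derivation:
Op 1 fold_down: fold axis h@4; visible region now rows[4,8) x cols[0,32) = 4x32
Op 2 fold_up: fold axis h@6; visible region now rows[4,6) x cols[0,32) = 2x32
Op 3 cut(1, 26): punch at orig (5,26); cuts so far [(5, 26)]; region rows[4,6) x cols[0,32) = 2x32
Op 4 cut(0, 12): punch at orig (4,12); cuts so far [(4, 12), (5, 26)]; region rows[4,6) x cols[0,32) = 2x32
Op 5 cut(1, 31): punch at orig (5,31); cuts so far [(4, 12), (5, 26), (5, 31)]; region rows[4,6) x cols[0,32) = 2x32
Unfold 1 (reflect across h@6): 6 holes -> [(4, 12), (5, 26), (5, 31), (6, 26), (6, 31), (7, 12)]
Unfold 2 (reflect across h@4): 12 holes -> [(0, 12), (1, 26), (1, 31), (2, 26), (2, 31), (3, 12), (4, 12), (5, 26), (5, 31), (6, 26), (6, 31), (7, 12)]
Holes: [(0, 12), (1, 26), (1, 31), (2, 26), (2, 31), (3, 12), (4, 12), (5, 26), (5, 31), (6, 26), (6, 31), (7, 12)]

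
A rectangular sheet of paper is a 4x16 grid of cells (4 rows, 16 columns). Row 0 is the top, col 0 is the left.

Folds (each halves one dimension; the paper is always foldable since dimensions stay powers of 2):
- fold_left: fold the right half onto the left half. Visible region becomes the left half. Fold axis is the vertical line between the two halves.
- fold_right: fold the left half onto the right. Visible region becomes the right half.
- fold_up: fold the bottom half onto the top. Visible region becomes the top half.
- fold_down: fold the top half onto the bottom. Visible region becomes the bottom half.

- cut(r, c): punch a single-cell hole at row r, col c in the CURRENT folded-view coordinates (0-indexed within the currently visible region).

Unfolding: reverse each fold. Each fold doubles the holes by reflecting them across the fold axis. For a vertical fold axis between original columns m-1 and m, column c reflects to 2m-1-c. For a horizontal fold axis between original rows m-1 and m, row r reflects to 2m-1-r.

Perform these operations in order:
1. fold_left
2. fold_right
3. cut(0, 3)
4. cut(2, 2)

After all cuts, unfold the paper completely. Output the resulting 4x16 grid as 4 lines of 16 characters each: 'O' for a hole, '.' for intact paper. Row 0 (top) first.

Op 1 fold_left: fold axis v@8; visible region now rows[0,4) x cols[0,8) = 4x8
Op 2 fold_right: fold axis v@4; visible region now rows[0,4) x cols[4,8) = 4x4
Op 3 cut(0, 3): punch at orig (0,7); cuts so far [(0, 7)]; region rows[0,4) x cols[4,8) = 4x4
Op 4 cut(2, 2): punch at orig (2,6); cuts so far [(0, 7), (2, 6)]; region rows[0,4) x cols[4,8) = 4x4
Unfold 1 (reflect across v@4): 4 holes -> [(0, 0), (0, 7), (2, 1), (2, 6)]
Unfold 2 (reflect across v@8): 8 holes -> [(0, 0), (0, 7), (0, 8), (0, 15), (2, 1), (2, 6), (2, 9), (2, 14)]

Answer: O......OO......O
................
.O....O..O....O.
................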